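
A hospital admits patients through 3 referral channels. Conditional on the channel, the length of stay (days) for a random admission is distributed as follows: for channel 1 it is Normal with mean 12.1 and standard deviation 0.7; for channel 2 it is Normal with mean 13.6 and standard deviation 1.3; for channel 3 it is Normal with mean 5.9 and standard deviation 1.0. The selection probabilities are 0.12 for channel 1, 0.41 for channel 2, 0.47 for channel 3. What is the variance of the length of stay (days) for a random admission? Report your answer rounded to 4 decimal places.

Per component, 1: μ=12.1, E[X²]=146.9; 2: μ=13.6, E[X²]=186.65; 3: μ=5.9, E[X²]=35.81.
E[X] = 0.12·12.1 + 0.41·13.6 + 0.47·5.9 = 9.801.
E[X²] = 0.12·146.9 + 0.41·186.65 + 0.47·35.81 = 110.985.
Var(X) = E[X²] − (E[X])² = 110.985 − 96.0596 = 14.9256.

14.9256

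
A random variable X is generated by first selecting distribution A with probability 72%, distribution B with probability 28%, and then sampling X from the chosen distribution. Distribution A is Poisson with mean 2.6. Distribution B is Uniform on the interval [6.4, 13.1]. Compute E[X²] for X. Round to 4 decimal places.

34.4041

For each component E[X²] = Var + (mean)², giving A: 9.36; B: 98.8033.
Overall E[X²] = 0.72·9.36 + 0.28·98.8033 = 34.4041.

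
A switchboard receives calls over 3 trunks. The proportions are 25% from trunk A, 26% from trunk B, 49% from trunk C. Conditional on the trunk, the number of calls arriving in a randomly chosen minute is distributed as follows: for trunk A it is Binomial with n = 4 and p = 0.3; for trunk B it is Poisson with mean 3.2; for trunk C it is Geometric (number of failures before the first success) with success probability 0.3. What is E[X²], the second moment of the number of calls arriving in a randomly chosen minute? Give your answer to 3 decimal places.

For each component E[X²] = Var + (mean)², giving A: 2.28; B: 13.44; C: 13.2222.
Overall E[X²] = 0.25·2.28 + 0.26·13.44 + 0.49·13.2222 = 10.5433.

10.543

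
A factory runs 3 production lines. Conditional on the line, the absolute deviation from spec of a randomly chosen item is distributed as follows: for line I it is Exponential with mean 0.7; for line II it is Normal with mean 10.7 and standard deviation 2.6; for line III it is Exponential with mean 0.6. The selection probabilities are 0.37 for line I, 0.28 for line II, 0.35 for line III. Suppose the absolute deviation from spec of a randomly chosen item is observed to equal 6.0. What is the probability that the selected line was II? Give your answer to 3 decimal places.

0.985

Likelihoods f(6.0 | ·): I: 0.000270631; II: 0.029947; III: 7.56665e-05.
Posterior ∝ prior × likelihood. Numerator for II: 0.28·0.029947 = 0.00838516.
Normalizing constant: 0.37·0.000270631 + 0.28·0.029947 + 0.35·7.56665e-05 = 0.00851178.
P(II | observation) = 0.00838516 / 0.00851178 = 0.985125.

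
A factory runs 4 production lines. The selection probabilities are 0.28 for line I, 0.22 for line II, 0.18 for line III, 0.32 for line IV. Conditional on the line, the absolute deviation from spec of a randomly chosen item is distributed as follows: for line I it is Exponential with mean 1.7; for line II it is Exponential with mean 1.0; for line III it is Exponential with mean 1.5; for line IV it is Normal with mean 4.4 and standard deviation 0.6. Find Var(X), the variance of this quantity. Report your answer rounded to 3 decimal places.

Per component, I: μ=1.7, E[X²]=5.78; II: μ=1, E[X²]=2; III: μ=1.5, E[X²]=4.5; IV: μ=4.4, E[X²]=19.72.
E[X] = 0.28·1.7 + 0.22·1 + 0.18·1.5 + 0.32·4.4 = 2.374.
E[X²] = 0.28·5.78 + 0.22·2 + 0.18·4.5 + 0.32·19.72 = 9.1788.
Var(X) = E[X²] − (E[X])² = 9.1788 − 5.63588 = 3.54292.

3.543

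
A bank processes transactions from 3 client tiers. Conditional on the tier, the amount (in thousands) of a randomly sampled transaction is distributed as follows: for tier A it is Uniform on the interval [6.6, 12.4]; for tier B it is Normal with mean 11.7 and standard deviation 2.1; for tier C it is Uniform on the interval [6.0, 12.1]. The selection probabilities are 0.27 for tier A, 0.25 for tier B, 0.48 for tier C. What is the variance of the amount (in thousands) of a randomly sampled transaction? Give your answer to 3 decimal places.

Per component, A: μ=9.5, E[X²]=93.0533; B: μ=11.7, E[X²]=141.3; C: μ=9.05, E[X²]=85.0033.
E[X] = 0.27·9.5 + 0.25·11.7 + 0.48·9.05 = 9.834.
E[X²] = 0.27·93.0533 + 0.25·141.3 + 0.48·85.0033 = 101.251.
Var(X) = E[X²] − (E[X])² = 101.251 − 96.7076 = 4.54344.

4.543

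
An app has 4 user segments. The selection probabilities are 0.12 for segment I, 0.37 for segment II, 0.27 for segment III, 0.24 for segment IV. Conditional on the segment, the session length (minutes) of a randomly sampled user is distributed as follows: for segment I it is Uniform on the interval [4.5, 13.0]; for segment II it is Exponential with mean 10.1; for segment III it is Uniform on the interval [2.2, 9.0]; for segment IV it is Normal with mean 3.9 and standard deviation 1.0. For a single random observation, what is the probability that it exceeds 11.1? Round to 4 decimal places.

Conditional on each segment, P(X > 11.1): I: 0.223529; II: 0.333201; III: 0; IV: 3.01092e-13.
By total probability, P(X > 11.1) = 0.12·0.223529 + 0.37·0.333201 + 0.27·0 + 0.24·3.01092e-13 = 0.150108.

0.1501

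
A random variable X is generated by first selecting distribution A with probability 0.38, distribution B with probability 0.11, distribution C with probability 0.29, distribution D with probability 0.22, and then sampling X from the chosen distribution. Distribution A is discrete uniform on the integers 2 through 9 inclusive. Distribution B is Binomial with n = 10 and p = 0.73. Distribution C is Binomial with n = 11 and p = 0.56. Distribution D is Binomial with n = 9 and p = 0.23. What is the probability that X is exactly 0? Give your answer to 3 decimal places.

Conditional on each component, P(X = 0): A: 0; B: 2.05891e-06; C: 0.000119668; D: 0.0951517.
By total probability, P(X = 0) = 0.38·0 + 0.11·2.05891e-06 + 0.29·0.000119668 + 0.22·0.0951517 = 0.0209683.

0.021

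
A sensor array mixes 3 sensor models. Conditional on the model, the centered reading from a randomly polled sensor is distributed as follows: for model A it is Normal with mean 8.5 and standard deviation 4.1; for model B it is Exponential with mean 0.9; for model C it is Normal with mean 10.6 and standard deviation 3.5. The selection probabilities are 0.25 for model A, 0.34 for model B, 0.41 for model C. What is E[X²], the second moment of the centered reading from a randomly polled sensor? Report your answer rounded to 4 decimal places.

73.9059

For each component E[X²] = Var + (mean)², giving A: 89.06; B: 1.62; C: 124.61.
Overall E[X²] = 0.25·89.06 + 0.34·1.62 + 0.41·124.61 = 73.9059.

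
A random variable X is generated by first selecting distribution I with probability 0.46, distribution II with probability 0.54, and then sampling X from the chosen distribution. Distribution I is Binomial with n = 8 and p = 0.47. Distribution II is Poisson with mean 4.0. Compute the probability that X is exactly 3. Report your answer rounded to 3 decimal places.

0.217

Conditional on each component, P(X = 3): I: 0.243143; II: 0.195367.
By total probability, P(X = 3) = 0.46·0.243143 + 0.54·0.195367 = 0.217344.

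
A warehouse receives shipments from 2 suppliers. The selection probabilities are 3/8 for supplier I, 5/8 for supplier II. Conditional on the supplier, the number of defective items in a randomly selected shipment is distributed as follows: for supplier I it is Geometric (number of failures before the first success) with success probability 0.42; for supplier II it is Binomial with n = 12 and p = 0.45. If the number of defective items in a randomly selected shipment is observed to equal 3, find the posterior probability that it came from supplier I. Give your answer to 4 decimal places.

0.3475

Likelihoods P(X=3 | ·): I: 0.081947; II: 0.0923261.
Posterior ∝ prior × likelihood. Numerator for I: 0.375·0.081947 = 0.0307301.
Normalizing constant: 0.375·0.081947 + 0.625·0.0923261 = 0.0884339.
P(I | observation) = 0.0307301 / 0.0884339 = 0.347493.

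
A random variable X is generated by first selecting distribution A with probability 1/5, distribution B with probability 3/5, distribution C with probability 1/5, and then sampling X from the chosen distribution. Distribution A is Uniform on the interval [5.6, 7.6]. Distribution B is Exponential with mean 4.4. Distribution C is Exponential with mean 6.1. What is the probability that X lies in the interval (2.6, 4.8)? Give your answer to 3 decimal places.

Conditional on each component, P(2.6 < X < 4.8): A: 0; B: 0.217913; C: 0.197706.
By total probability, P(2.6 < X < 4.8) = 0.2·0 + 0.6·0.217913 + 0.2·0.197706 = 0.170289.

0.170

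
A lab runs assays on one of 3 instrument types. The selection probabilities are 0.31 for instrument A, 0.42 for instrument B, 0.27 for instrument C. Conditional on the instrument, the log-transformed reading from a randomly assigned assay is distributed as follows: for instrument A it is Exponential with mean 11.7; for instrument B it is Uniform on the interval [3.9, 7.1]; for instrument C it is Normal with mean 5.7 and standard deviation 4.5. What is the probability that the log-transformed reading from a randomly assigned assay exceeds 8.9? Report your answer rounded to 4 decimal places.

0.2093

Conditional on each instrument, P(X > 8.9): A: 0.467347; B: 0; C: 0.238508.
By total probability, P(X > 8.9) = 0.31·0.467347 + 0.42·0 + 0.27·0.238508 = 0.209275.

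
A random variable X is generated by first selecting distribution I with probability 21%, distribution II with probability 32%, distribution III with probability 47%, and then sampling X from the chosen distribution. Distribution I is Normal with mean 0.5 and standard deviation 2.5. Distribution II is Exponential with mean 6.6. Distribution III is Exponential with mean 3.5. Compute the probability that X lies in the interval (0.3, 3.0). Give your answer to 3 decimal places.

0.413

Conditional on each component, P(0.3 < X < 3.0): I: 0.373226; II: 0.320827; III: 0.493484.
By total probability, P(0.3 < X < 3.0) = 0.21·0.373226 + 0.32·0.320827 + 0.47·0.493484 = 0.412979.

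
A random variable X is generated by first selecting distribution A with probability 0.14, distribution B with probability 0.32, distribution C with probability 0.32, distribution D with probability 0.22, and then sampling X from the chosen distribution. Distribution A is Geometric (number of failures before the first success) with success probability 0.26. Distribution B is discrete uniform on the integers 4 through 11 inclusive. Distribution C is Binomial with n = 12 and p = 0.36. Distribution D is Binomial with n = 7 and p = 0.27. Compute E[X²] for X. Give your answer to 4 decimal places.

For each component E[X²] = Var + (mean)², giving A: 19.0473; B: 61.5; C: 21.4272; D: 4.9518.
Overall E[X²] = 0.14·19.0473 + 0.32·61.5 + 0.32·21.4272 + 0.22·4.9518 = 30.2927.

30.2927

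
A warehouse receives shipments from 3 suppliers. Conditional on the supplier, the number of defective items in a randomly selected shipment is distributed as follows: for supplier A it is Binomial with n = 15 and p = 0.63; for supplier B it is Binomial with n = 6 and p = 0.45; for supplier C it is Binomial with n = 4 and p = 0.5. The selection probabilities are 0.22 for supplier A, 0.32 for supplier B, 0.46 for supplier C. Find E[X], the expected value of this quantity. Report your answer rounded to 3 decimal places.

Component means — A: 9.45; B: 2.7; C: 2.
E[X] = 0.22·9.45 + 0.32·2.7 + 0.46·2 = 3.863.

3.863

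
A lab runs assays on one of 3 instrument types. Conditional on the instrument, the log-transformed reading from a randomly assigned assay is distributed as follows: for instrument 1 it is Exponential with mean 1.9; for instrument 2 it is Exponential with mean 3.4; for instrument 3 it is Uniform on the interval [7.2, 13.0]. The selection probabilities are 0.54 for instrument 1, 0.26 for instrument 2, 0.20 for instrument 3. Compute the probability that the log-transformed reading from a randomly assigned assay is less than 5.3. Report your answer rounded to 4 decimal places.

0.7121

Conditional on each instrument, P(X < 5.3): 1: 0.938546; 2: 0.789617; 3: 0.
By total probability, P(X < 5.3) = 0.54·0.938546 + 0.26·0.789617 + 0.2·0 = 0.712115.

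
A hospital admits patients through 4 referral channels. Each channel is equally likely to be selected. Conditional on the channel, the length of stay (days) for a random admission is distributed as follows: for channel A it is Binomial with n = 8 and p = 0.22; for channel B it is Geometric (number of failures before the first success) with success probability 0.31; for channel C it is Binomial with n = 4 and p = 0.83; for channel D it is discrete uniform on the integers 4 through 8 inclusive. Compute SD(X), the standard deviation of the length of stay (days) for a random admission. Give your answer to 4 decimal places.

Per component, A: μ=1.76, E[X²]=4.4704; B: μ=2.22581, E[X²]=12.1342; C: μ=3.32, E[X²]=11.5868; D: μ=6, E[X²]=38.
E[X] = 0.25·1.76 + 0.25·2.22581 + 0.25·3.32 + 0.25·6 = 3.32645.
E[X²] = 0.25·4.4704 + 0.25·12.1342 + 0.25·11.5868 + 0.25·38 = 16.5479.
Var(X) = E[X²] − (E[X])² = 16.5479 − 11.0653 = 5.48258.
SD(X) = √5.48258 = 2.34149.

2.3415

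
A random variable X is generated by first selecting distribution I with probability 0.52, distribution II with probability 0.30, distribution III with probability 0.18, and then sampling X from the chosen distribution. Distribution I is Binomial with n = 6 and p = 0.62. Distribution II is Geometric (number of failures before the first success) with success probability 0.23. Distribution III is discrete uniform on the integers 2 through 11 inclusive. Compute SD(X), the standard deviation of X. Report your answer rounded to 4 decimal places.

2.8051

Per component, I: μ=3.72, E[X²]=15.252; II: μ=3.34783, E[X²]=25.7637; III: μ=6.5, E[X²]=50.5.
E[X] = 0.52·3.72 + 0.3·3.34783 + 0.18·6.5 = 4.10875.
E[X²] = 0.52·15.252 + 0.3·25.7637 + 0.18·50.5 = 24.7502.
Var(X) = E[X²] − (E[X])² = 24.7502 − 16.8818 = 7.86834.
SD(X) = √7.86834 = 2.80506.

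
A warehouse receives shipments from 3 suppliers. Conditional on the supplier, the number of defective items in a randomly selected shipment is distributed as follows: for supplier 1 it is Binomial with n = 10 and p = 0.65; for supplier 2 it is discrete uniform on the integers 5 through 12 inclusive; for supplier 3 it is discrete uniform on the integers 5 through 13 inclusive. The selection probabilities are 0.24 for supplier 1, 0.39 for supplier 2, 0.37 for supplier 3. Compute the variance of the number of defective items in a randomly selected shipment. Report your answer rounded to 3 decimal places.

6.026

Per component, 1: μ=6.5, E[X²]=44.525; 2: μ=8.5, E[X²]=77.5; 3: μ=9, E[X²]=87.6667.
E[X] = 0.24·6.5 + 0.39·8.5 + 0.37·9 = 8.205.
E[X²] = 0.24·44.525 + 0.39·77.5 + 0.37·87.6667 = 73.3477.
Var(X) = E[X²] − (E[X])² = 73.3477 − 67.322 = 6.02564.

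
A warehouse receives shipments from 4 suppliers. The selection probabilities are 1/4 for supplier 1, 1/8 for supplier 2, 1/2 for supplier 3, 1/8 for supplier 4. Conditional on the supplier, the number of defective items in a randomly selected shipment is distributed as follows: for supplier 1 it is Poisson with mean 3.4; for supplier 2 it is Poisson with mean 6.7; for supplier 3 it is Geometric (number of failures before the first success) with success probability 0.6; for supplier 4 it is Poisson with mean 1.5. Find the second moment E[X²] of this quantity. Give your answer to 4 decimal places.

11.4353

For each component E[X²] = Var + (mean)², giving 1: 14.96; 2: 51.59; 3: 1.55556; 4: 3.75.
Overall E[X²] = 0.25·14.96 + 0.125·51.59 + 0.5·1.55556 + 0.125·3.75 = 11.4353.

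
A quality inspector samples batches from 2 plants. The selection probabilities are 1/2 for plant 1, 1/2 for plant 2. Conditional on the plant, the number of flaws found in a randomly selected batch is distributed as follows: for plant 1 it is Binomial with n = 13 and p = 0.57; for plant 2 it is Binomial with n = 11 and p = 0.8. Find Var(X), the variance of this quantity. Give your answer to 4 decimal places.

Per component, 1: μ=7.41, E[X²]=58.0944; 2: μ=8.8, E[X²]=79.2.
E[X] = 0.5·7.41 + 0.5·8.8 = 8.105.
E[X²] = 0.5·58.0944 + 0.5·79.2 = 68.6472.
Var(X) = E[X²] − (E[X])² = 68.6472 − 65.691 = 2.95617.

2.9562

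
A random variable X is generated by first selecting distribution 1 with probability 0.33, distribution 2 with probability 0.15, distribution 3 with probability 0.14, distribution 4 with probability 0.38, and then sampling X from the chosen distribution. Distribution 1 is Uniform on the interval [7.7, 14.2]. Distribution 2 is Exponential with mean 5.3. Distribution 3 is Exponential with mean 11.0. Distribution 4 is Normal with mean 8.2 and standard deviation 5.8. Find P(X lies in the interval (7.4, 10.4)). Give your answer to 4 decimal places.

Conditional on each component, P(7.4 < X < 10.4): 1: 0.415385; 2: 0.106989; 3: 0.121812; 4: 0.202624.
By total probability, P(7.4 < X < 10.4) = 0.33·0.415385 + 0.15·0.106989 + 0.14·0.121812 + 0.38·0.202624 = 0.247176.

0.2472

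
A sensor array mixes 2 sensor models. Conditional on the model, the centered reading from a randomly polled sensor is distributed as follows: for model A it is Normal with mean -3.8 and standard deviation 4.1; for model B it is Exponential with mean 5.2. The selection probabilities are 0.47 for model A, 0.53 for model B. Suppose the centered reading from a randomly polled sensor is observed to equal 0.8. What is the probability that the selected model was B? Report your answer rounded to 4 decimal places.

0.7819

Likelihoods f(0.8 | ·): A: 0.0518545; B: 0.164885.
Posterior ∝ prior × likelihood. Numerator for B: 0.53·0.164885 = 0.0873892.
Normalizing constant: 0.47·0.0518545 + 0.53·0.164885 = 0.111761.
P(B | observation) = 0.0873892 / 0.111761 = 0.781931.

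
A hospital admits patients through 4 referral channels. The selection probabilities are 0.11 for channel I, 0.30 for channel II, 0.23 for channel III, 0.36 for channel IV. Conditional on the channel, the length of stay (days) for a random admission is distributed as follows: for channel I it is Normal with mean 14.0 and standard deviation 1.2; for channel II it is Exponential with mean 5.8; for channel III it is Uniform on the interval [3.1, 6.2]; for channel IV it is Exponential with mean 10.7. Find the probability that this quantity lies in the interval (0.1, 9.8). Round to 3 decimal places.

0.682

Conditional on each channel, P(0.1 < X < 9.8): I: 0.000232629; II: 0.798323; III: 1; IV: 0.590537.
By total probability, P(0.1 < X < 9.8) = 0.11·0.000232629 + 0.3·0.798323 + 0.23·1 + 0.36·0.590537 = 0.682116.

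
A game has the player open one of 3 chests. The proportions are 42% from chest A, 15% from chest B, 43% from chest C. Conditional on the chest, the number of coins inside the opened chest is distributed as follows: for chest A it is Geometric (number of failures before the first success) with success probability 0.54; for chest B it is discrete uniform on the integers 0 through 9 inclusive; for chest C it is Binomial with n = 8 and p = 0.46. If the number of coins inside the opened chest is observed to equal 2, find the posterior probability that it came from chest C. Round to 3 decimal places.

Likelihoods P(X=2 | ·): A: 0.114264; B: 0.1; C: 0.146905.
Posterior ∝ prior × likelihood. Numerator for C: 0.43·0.146905 = 0.0631691.
Normalizing constant: 0.42·0.114264 + 0.15·0.1 + 0.43·0.146905 = 0.12616.
P(C | observation) = 0.0631691 / 0.12616 = 0.500706.

0.501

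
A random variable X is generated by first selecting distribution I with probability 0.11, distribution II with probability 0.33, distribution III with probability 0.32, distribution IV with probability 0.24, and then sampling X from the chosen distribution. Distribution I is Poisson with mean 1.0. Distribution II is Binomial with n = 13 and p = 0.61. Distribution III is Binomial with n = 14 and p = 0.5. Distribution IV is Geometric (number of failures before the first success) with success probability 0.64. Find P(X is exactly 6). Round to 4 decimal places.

0.0991

Conditional on each component, P(X = 6): I: 0.000510944; II: 0.121325; III: 0.183289; IV: 0.00139314.
By total probability, P(X = 6) = 0.11·0.000510944 + 0.33·0.121325 + 0.32·0.183289 + 0.24·0.00139314 = 0.09908.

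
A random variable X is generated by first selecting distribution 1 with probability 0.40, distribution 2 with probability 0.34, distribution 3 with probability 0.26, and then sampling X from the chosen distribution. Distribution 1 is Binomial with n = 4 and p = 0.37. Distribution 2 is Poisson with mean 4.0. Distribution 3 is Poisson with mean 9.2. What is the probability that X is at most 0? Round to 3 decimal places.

Conditional on each component, P(X ≤ 0): 1: 0.15753; 2: 0.0183156; 3: 0.000101039.
By total probability, P(X ≤ 0) = 0.4·0.15753 + 0.34·0.0183156 + 0.26·0.000101039 = 0.0692654.

0.069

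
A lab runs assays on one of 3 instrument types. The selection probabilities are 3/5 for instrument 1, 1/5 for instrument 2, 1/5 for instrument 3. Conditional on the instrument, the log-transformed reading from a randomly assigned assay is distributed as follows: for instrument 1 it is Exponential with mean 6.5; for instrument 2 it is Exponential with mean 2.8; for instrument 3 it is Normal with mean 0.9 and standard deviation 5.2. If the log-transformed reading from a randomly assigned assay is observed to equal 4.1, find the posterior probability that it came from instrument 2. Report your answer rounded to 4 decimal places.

Likelihoods f(4.1 | ·): 1: 0.0818742; 2: 0.0825868; 3: 0.0634853.
Posterior ∝ prior × likelihood. Numerator for 2: 0.2·0.0825868 = 0.0165174.
Normalizing constant: 0.6·0.0818742 + 0.2·0.0825868 + 0.2·0.0634853 = 0.078339.
P(2 | observation) = 0.0165174 / 0.078339 = 0.210845.

0.2108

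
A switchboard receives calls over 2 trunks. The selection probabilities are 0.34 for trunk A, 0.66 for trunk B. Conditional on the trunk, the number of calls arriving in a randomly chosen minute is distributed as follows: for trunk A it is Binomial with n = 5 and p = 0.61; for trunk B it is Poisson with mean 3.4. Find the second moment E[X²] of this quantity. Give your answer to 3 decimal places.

13.441

For each component E[X²] = Var + (mean)², giving A: 10.492; B: 14.96.
Overall E[X²] = 0.34·10.492 + 0.66·14.96 = 13.4409.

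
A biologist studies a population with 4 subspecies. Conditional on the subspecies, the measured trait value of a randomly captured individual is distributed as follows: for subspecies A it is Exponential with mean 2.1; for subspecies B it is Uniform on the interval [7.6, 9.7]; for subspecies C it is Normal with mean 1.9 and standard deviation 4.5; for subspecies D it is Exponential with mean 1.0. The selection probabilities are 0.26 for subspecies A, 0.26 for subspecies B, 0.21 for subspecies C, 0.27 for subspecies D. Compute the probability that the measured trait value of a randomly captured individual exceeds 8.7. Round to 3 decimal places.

Conditional on each subspecies, P(X > 8.7): A: 0.0158774; B: 0.47619; C: 0.0653801; D: 0.000166586.
By total probability, P(X > 8.7) = 0.26·0.0158774 + 0.26·0.47619 + 0.21·0.0653801 + 0.27·0.000166586 = 0.141712.

0.142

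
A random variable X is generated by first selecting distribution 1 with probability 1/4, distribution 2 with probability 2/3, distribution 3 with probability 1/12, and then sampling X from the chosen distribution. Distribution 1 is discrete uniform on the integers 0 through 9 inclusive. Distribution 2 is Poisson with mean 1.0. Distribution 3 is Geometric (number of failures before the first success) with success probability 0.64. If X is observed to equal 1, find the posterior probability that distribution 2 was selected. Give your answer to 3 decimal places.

0.847

Likelihoods P(X=1 | ·): 1: 0.1; 2: 0.367879; 3: 0.2304.
Posterior ∝ prior × likelihood. Numerator for 2: 0.666667·0.367879 = 0.245253.
Normalizing constant: 0.25·0.1 + 0.666667·0.367879 + 0.0833333·0.2304 = 0.289453.
P(2 | observation) = 0.245253 / 0.289453 = 0.847298.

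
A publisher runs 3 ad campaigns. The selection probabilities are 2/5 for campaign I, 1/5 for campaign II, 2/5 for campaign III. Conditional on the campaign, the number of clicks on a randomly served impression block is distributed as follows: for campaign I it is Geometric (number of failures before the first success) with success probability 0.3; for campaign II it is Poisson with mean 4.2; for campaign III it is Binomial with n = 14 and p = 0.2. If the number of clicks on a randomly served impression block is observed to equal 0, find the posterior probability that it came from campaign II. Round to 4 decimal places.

0.0213

Likelihoods P(X=0 | ·): I: 0.3; II: 0.0149956; III: 0.0439805.
Posterior ∝ prior × likelihood. Numerator for II: 0.2·0.0149956 = 0.00299912.
Normalizing constant: 0.4·0.3 + 0.2·0.0149956 + 0.4·0.0439805 = 0.140591.
P(II | observation) = 0.00299912 / 0.140591 = 0.0213322.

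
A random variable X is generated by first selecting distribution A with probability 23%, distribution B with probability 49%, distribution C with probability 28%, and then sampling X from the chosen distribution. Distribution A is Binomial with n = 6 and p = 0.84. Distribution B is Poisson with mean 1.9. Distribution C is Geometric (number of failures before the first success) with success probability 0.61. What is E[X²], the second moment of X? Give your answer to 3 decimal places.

For each component E[X²] = Var + (mean)², giving A: 26.208; B: 5.51; C: 1.45687.
Overall E[X²] = 0.23·26.208 + 0.49·5.51 + 0.28·1.45687 = 9.13566.

9.136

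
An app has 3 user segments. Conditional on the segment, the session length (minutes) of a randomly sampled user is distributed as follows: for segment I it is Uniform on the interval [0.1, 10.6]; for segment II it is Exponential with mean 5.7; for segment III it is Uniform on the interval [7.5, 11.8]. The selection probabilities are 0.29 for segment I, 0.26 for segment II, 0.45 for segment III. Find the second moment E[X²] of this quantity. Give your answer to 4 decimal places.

For each component E[X²] = Var + (mean)², giving I: 37.81; II: 64.98; III: 94.6633.
Overall E[X²] = 0.29·37.81 + 0.26·64.98 + 0.45·94.6633 = 70.4582.

70.4582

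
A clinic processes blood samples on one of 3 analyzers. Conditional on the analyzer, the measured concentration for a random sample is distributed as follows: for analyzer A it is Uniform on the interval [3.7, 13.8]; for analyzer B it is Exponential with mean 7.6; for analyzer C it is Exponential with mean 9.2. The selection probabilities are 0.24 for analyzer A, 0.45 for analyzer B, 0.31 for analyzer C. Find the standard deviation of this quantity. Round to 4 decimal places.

Per component, A: μ=8.75, E[X²]=85.0633; B: μ=7.6, E[X²]=115.52; C: μ=9.2, E[X²]=169.28.
E[X] = 0.24·8.75 + 0.45·7.6 + 0.31·9.2 = 8.372.
E[X²] = 0.24·85.0633 + 0.45·115.52 + 0.31·169.28 = 124.876.
Var(X) = E[X²] − (E[X])² = 124.876 − 70.0904 = 54.7856.
SD(X) = √54.7856 = 7.40173.

7.4017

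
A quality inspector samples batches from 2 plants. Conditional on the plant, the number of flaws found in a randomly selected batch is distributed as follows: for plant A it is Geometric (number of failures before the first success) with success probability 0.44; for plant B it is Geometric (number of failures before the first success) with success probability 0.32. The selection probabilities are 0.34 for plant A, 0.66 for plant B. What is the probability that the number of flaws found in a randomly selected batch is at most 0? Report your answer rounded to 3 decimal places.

Conditional on each plant, P(X ≤ 0): A: 0.44; B: 0.32.
By total probability, P(X ≤ 0) = 0.34·0.44 + 0.66·0.32 = 0.3608.

0.361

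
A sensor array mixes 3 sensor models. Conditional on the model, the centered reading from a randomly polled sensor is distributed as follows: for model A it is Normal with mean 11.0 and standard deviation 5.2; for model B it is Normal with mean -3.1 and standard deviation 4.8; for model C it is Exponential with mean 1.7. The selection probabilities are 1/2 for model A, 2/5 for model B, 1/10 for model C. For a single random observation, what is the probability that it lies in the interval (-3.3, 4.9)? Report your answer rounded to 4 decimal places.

0.3406

Conditional on each model, P(-3.3 < X < 4.9): A: 0.117403; B: 0.468827; C: 0.943997.
By total probability, P(-3.3 < X < 4.9) = 0.5·0.117403 + 0.4·0.468827 + 0.1·0.943997 = 0.340632.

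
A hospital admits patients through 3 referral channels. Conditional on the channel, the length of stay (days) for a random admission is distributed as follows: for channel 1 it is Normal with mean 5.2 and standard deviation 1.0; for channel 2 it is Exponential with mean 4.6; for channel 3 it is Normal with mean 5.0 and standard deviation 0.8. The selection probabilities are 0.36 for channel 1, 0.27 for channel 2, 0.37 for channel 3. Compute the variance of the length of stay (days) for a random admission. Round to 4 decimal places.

Per component, 1: μ=5.2, E[X²]=28.04; 2: μ=4.6, E[X²]=42.32; 3: μ=5, E[X²]=25.64.
E[X] = 0.36·5.2 + 0.27·4.6 + 0.37·5 = 4.964.
E[X²] = 0.36·28.04 + 0.27·42.32 + 0.37·25.64 = 31.0076.
Var(X) = E[X²] − (E[X])² = 31.0076 − 24.6413 = 6.3663.

6.3663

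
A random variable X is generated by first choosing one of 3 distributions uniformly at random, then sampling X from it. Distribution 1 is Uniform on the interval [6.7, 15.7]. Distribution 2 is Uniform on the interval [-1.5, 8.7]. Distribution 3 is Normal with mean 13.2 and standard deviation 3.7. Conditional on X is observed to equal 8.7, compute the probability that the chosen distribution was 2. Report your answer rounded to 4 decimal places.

0.3762

Likelihoods f(8.7 | ·): 1: 0.111111; 2: 0.0980392; 3: 0.0514645.
Posterior ∝ prior × likelihood. Numerator for 2: 0.333333·0.0980392 = 0.0326797.
Normalizing constant: 0.333333·0.111111 + 0.333333·0.0980392 + 0.333333·0.0514645 = 0.0868716.
P(2 | observation) = 0.0326797 / 0.0868716 = 0.376184.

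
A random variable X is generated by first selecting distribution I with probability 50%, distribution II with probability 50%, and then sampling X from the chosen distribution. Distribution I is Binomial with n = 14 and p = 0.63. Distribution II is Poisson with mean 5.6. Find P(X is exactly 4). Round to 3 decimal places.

0.080

Conditional on each component, P(X = 4): I: 0.00758252; II: 0.151528.
By total probability, P(X = 4) = 0.5·0.00758252 + 0.5·0.151528 = 0.0795551.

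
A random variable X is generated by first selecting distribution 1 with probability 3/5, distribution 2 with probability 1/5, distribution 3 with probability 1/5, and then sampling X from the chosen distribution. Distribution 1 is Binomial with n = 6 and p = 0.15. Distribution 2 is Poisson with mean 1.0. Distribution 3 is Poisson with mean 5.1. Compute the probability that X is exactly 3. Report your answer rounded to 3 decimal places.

Conditional on each component, P(X = 3): 1: 0.0414534; 2: 0.0613132; 3: 0.13479.
By total probability, P(X = 3) = 0.6·0.0414534 + 0.2·0.0613132 + 0.2·0.13479 = 0.0640927.

0.064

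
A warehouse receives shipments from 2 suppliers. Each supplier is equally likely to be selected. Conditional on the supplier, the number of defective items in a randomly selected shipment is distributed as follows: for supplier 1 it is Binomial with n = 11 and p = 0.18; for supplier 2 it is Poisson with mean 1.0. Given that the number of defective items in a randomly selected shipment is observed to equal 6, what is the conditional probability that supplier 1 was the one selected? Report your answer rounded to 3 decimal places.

0.919

Likelihoods P(X=6 | ·): 1: 0.00582568; 2: 0.000510944.
Posterior ∝ prior × likelihood. Numerator for 1: 0.5·0.00582568 = 0.00291284.
Normalizing constant: 0.5·0.00582568 + 0.5·0.000510944 = 0.00316831.
P(1 | observation) = 0.00291284 / 0.00316831 = 0.919367.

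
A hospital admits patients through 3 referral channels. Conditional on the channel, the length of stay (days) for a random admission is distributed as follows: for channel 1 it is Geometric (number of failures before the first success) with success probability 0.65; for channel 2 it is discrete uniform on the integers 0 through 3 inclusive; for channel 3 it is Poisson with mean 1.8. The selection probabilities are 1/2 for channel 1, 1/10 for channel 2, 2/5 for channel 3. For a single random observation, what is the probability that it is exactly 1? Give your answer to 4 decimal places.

0.2578

Conditional on each channel, P(X = 1): 1: 0.2275; 2: 0.25; 3: 0.297538.
By total probability, P(X = 1) = 0.5·0.2275 + 0.1·0.25 + 0.4·0.297538 = 0.257765.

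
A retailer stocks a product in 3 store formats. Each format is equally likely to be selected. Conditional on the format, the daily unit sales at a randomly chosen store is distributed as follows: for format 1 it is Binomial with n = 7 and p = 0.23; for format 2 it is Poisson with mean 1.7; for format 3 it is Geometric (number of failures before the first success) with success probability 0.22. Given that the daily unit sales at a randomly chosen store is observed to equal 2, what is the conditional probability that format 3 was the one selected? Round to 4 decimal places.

Likelihoods P(X=2 | ·): 1: 0.300697; 2: 0.263978; 3: 0.133848.
Posterior ∝ prior × likelihood. Numerator for 3: 0.333333·0.133848 = 0.044616.
Normalizing constant: 0.333333·0.300697 + 0.333333·0.263978 + 0.333333·0.133848 = 0.232841.
P(3 | observation) = 0.044616 / 0.232841 = 0.191616.

0.1916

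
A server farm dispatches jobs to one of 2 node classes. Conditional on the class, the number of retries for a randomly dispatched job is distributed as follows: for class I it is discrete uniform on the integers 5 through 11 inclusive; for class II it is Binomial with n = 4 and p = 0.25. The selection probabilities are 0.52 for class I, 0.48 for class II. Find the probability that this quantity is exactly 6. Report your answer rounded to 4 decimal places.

0.0743

Conditional on each class, P(X = 6): I: 0.142857; II: 0.
By total probability, P(X = 6) = 0.52·0.142857 + 0.48·0 = 0.0742857.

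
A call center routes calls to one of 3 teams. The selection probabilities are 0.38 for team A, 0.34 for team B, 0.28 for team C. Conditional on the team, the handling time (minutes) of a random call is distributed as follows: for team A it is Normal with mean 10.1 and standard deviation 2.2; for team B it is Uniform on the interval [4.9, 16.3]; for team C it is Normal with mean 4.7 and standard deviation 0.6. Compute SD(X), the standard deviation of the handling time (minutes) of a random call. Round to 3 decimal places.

Per component, A: μ=10.1, E[X²]=106.85; B: μ=10.6, E[X²]=123.19; C: μ=4.7, E[X²]=22.45.
E[X] = 0.38·10.1 + 0.34·10.6 + 0.28·4.7 = 8.758.
E[X²] = 0.38·106.85 + 0.34·123.19 + 0.28·22.45 = 88.7736.
Var(X) = E[X²] − (E[X])² = 88.7736 − 76.7026 = 12.071.
SD(X) = √12.071 = 3.47434.

3.474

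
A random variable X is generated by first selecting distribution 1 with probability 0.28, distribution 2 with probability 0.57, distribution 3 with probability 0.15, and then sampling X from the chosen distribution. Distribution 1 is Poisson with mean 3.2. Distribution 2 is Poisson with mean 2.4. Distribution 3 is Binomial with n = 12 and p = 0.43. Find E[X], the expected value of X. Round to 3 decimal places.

3.038

Component means — 1: 3.2; 2: 2.4; 3: 5.16.
E[X] = 0.28·3.2 + 0.57·2.4 + 0.15·5.16 = 3.038.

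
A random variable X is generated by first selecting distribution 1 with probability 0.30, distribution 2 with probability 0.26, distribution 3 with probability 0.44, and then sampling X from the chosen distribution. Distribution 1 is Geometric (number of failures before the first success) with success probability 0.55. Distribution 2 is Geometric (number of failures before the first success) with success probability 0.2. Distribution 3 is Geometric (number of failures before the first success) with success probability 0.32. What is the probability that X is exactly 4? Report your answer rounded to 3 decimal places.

0.058

Conditional on each component, P(X = 4): 1: 0.0225534; 2: 0.08192; 3: 0.0684204.
By total probability, P(X = 4) = 0.3·0.0225534 + 0.26·0.08192 + 0.44·0.0684204 = 0.0581702.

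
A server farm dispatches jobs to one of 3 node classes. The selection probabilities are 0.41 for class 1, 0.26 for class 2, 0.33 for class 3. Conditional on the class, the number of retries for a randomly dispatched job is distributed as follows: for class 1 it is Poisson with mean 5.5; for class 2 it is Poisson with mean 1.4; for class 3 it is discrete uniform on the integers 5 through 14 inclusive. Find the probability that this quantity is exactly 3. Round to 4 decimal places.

Conditional on each class, P(X = 3): 1: 0.113323; 2: 0.112777; 3: 0.
By total probability, P(X = 3) = 0.41·0.113323 + 0.26·0.112777 + 0.33·0 = 0.0757844.

0.0758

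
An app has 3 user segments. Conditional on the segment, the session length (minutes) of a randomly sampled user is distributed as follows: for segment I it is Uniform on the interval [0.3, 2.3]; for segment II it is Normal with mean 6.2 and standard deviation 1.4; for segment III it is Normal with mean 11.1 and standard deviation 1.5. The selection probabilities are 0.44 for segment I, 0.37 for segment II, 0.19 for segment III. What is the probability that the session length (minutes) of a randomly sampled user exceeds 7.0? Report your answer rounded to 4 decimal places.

0.2944

Conditional on each segment, P(X > 7.0): I: 0; II: 0.283855; III: 0.996865.
By total probability, P(X > 7.0) = 0.44·0 + 0.37·0.283855 + 0.19·0.996865 = 0.294431.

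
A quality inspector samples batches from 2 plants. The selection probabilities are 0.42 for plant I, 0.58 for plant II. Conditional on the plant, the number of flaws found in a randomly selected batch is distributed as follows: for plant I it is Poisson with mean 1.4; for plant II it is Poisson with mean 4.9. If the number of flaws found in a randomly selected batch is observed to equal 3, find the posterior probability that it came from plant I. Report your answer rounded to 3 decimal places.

Likelihoods P(X=3 | ·): I: 0.112777; II: 0.146014.
Posterior ∝ prior × likelihood. Numerator for I: 0.42·0.112777 = 0.0473663.
Normalizing constant: 0.42·0.112777 + 0.58·0.146014 = 0.132054.
P(I | observation) = 0.0473663 / 0.132054 = 0.358688.

0.359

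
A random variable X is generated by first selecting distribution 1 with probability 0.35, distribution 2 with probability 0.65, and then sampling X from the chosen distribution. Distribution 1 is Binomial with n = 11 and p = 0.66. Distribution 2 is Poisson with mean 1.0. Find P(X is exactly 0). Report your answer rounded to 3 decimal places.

0.239

Conditional on each component, P(X = 0): 1: 7.01888e-06; 2: 0.367879.
By total probability, P(X = 0) = 0.35·7.01888e-06 + 0.65·0.367879 = 0.239124.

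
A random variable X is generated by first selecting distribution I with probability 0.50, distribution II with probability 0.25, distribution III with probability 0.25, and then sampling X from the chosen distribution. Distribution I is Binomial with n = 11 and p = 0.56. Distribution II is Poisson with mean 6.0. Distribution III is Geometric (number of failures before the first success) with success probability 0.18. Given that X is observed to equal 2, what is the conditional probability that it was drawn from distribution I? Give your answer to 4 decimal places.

0.1140

Likelihoods P(X=2 | ·): I: 0.0106614; II: 0.0446175; III: 0.121032.
Posterior ∝ prior × likelihood. Numerator for I: 0.5·0.0106614 = 0.00533068.
Normalizing constant: 0.5·0.0106614 + 0.25·0.0446175 + 0.25·0.121032 = 0.0467431.
P(I | observation) = 0.00533068 / 0.0467431 = 0.114042.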